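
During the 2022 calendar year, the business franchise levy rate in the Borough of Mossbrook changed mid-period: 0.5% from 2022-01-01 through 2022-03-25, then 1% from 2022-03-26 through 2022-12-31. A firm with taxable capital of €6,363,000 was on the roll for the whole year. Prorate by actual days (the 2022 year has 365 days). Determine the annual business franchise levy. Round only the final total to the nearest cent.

2022-01-01 to 2022-03-25: 84 days at 0.5% → €6,363,000 × 0.5% × 84/365 = €7,321.8082
2022-03-26 to 2022-12-31: 281 days at 1% → €6,363,000 × 1% × 281/365 = €48,986.3836
Total = €56,308.1918

€56,308.19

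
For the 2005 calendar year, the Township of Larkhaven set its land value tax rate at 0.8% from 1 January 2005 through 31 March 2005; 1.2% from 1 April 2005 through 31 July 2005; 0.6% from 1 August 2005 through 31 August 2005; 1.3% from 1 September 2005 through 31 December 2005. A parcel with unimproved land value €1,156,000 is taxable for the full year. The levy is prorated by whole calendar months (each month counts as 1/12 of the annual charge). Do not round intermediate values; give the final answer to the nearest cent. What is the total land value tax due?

€12,523.33

1 January – 31 March 2005: 3 months at 0.8% → €1,156,000 × 0.8% × 3/12 = €2,312.0000
1 April – 31 July 2005: 4 months at 1.2% → €1,156,000 × 1.2% × 4/12 = €4,624.0000
1 August – 31 August 2005: 1 month at 0.6% → €1,156,000 × 0.6% × 1/12 = €578.0000
1 September – 31 December 2005: 4 months at 1.3% → €1,156,000 × 1.3% × 4/12 = €5,009.3333
Total = €12,523.3333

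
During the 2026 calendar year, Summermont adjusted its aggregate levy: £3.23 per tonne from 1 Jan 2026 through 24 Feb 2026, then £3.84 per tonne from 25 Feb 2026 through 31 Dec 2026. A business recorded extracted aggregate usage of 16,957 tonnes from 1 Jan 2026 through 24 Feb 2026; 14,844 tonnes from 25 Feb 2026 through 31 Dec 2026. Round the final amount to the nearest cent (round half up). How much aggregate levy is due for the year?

1 Jan – 24 Feb 2026: 16,957 tonnes at £3.23/tonne → £54771.11
25 Feb – 31 Dec 2026: 14,844 tonnes at £3.84/tonne → £57000.96

£111772.07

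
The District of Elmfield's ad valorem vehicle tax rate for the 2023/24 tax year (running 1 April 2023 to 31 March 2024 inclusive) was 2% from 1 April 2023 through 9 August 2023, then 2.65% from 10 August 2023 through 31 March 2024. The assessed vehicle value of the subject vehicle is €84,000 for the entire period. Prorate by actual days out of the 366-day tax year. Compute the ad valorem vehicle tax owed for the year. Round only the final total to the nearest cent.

1 April – 9 August 2023: 131 days at 2% → €84,000 × 2% × 131/366 = €601.3115
10 August 2023 – 31 March 2024: 235 days at 2.65% → €84,000 × 2.65% × 235/366 = €1,429.2623
Total = €2,030.5738

€2,030.57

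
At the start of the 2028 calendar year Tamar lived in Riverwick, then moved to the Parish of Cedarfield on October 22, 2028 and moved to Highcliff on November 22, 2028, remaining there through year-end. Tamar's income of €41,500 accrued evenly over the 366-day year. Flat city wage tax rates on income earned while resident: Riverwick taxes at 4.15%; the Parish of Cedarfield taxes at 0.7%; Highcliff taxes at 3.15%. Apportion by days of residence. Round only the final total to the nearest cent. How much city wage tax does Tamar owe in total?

Riverwick, January 1 – October 21, 2028: 295 days → €41,500 × 4.15% × 295/366 = €1,388.1523
The Parish of Cedarfield, October 22 – November 21, 2028: 31 days → €41,500 × 0.7% × 31/366 = €24.6052
Highcliff, November 22 – December 31, 2028: 40 days → €41,500 × 3.15% × 40/366 = €142.8689
Total = €1,555.6264

€1,555.63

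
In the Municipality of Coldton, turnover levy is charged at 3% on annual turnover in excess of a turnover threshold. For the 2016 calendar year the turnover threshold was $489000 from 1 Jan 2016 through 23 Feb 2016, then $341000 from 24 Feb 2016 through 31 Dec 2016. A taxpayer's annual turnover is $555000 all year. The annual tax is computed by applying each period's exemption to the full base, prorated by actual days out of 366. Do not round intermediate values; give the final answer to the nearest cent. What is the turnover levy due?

1 Jan – 23 Feb 2016: 54 days, exemption $489000 → ($555000 − $489000) × 3% × 54/366 = $292.1311
24 Feb – 31 Dec 2016: 312 days, exemption $341000 → ($555000 − $341000) × 3% × 312/366 = $5472.7869
Total = $5764.9180

$5764.92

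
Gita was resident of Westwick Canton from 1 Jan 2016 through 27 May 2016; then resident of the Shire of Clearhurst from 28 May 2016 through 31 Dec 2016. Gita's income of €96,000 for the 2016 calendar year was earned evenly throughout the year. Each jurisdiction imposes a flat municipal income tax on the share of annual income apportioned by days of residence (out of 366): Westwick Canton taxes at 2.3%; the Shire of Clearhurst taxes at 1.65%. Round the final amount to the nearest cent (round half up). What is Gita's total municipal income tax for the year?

€1,836.33

Westwick Canton, 1 Jan – 27 May 2016: 148 days → €96,000 × 2.3% × 148/366 = €892.8525
The Shire of Clearhurst, 28 May – 31 Dec 2016: 218 days → €96,000 × 1.65% × 218/366 = €943.4754
Total = €1,836.3279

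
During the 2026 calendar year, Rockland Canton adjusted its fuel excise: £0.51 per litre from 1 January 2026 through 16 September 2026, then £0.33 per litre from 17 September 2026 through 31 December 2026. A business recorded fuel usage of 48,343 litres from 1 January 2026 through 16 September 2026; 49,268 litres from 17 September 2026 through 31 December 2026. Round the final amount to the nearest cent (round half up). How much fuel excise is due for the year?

1 January – 16 September 2026: 48,343 litres at £0.51/litre → £24,654.93
17 September – 31 December 2026: 49,268 litres at £0.33/litre → £16,258.44

£40,913.37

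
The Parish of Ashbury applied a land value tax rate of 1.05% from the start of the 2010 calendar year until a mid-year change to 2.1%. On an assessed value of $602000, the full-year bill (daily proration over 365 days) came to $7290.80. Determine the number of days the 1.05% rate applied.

309 days

Let d = days at the first rate; then 365 − d days at the second rate.
$602000 × [1.05%·d + 2.1%·(365−d)] / 365 = $7290.80
Solving gives d = 309, so the new rate took effect on 6 November 2010.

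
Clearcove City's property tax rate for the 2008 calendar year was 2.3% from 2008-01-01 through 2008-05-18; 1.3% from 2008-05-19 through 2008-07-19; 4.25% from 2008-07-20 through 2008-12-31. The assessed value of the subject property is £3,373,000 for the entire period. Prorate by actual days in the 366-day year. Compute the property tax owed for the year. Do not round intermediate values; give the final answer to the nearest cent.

2008-01-01 to 2008-05-18: 139 days at 2.3% → £3,373,000 × 2.3% × 139/366 = £29,463.0628
2008-05-19 to 2008-07-19: 62 days at 1.3% → £3,373,000 × 1.3% × 62/366 = £7,427.9727
2008-07-20 to 2008-12-31: 165 days at 4.25% → £3,373,000 × 4.25% × 165/366 = £64,626.1270
Total = £101,517.1626

£101,517.16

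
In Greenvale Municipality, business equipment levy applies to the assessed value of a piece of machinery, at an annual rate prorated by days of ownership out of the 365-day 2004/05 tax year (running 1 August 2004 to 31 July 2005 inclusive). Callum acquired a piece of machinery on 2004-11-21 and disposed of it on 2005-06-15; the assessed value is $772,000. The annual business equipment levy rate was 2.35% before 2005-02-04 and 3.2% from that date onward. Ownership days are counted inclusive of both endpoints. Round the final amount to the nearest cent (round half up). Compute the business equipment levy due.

2004-11-21 to 2005-02-03: 75 days at 2.35% → $772,000 × 2.35% × 75/365 = $3,727.8082
2005-02-04 to 2005-06-15: 132 days at 3.2% → $772,000 × 3.2% × 132/365 = $8,934.0493
Total = $12,661.8575

$12,661.86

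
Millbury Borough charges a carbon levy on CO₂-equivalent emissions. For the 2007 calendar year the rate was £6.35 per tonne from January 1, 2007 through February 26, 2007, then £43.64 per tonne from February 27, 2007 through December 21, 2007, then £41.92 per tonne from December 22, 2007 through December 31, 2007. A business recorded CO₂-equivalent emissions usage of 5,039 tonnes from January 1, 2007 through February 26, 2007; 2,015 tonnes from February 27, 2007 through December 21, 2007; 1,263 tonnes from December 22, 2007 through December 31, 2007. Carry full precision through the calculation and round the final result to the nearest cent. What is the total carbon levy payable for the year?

£172877.21

January 1 – February 26, 2007: 5,039 tonnes at £6.35/tonne → £31997.65
February 27 – December 21, 2007: 2,015 tonnes at £43.64/tonne → £87934.60
December 22 – December 31, 2007: 1,263 tonnes at £41.92/tonne → £52944.96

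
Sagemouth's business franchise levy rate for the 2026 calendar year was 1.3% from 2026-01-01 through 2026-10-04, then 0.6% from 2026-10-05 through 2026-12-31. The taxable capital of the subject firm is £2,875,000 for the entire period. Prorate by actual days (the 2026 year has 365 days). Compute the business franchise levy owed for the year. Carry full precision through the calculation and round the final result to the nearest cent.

2026-01-01 to 2026-10-04: 277 days at 1.3% → £2,875,000 × 1.3% × 277/365 = £28,364.0411
2026-10-05 to 2026-12-31: 88 days at 0.6% → £2,875,000 × 0.6% × 88/365 = £4,158.9041
Total = £32,522.9452

£32,522.95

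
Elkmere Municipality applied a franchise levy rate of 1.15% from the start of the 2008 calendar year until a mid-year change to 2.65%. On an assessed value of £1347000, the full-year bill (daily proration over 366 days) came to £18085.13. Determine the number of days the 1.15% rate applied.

Let d = days at the first rate; then 366 − d days at the second rate.
£1347000 × [1.15%·d + 2.65%·(366−d)] / 366 = £18085.13
Solving gives d = 319, so the new rate took effect on 15 Nov 2008.

319 days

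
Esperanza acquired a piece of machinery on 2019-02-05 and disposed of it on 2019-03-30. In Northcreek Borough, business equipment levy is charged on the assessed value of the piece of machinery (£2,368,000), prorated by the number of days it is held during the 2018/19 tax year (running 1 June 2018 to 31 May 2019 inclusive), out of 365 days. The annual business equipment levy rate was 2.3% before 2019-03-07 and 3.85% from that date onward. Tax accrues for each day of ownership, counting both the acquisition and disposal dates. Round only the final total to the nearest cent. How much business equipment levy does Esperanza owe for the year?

2019-02-05 to 2019-03-06: 30 days at 2.3% → £2,368,000 × 2.3% × 30/365 = £4,476.4932
2019-03-07 to 2019-03-30: 24 days at 3.85% → £2,368,000 × 3.85% × 24/365 = £5,994.6082
Total = £10,471.1014

£10,471.10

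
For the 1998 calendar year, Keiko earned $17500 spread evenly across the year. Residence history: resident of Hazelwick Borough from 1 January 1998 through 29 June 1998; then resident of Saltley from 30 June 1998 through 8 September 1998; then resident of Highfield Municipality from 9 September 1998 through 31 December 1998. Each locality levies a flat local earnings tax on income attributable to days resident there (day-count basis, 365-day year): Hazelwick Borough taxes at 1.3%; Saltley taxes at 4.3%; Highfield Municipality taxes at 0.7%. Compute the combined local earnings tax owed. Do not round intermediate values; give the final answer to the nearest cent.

$296.83

Hazelwick Borough, 1 January – 29 June 1998: 180 days → $17500 × 1.3% × 180/365 = $112.1918
Saltley, 30 June – 8 September 1998: 71 days → $17500 × 4.3% × 71/365 = $146.3767
Highfield Municipality, 9 September – 31 December 1998: 114 days → $17500 × 0.7% × 114/365 = $38.2603
Total = $296.8288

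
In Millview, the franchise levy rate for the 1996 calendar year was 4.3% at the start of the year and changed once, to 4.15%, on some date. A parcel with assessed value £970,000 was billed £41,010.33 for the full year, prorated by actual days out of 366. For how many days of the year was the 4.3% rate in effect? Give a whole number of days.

190 days

Let d = days at the first rate; then 366 − d days at the second rate.
£970,000 × [4.3%·d + 4.15%·(366−d)] / 366 = £41,010.33
Solving gives d = 190, so the new rate took effect on 9 July 1996.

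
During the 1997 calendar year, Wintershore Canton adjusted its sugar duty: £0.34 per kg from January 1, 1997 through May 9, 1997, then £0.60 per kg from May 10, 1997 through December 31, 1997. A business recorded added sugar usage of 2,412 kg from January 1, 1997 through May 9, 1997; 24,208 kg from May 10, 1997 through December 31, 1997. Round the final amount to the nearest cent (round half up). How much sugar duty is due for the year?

£15,344.88

January 1 – May 9, 1997: 2,412 kg at £0.34/kg → £820.08
May 10 – December 31, 1997: 24,208 kg at £0.60/kg → £14,524.80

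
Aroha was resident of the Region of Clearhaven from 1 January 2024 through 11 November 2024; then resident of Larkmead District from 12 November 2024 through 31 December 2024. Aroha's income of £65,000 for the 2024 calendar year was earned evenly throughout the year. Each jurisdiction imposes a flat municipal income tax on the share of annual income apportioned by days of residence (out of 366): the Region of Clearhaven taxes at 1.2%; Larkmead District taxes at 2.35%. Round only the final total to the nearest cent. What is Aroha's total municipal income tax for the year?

£882.12

The Region of Clearhaven, 1 January – 11 November 2024: 316 days → £65,000 × 1.2% × 316/366 = £673.4426
Larkmead District, 12 November – 31 December 2024: 50 days → £65,000 × 2.35% × 50/366 = £208.6749
Total = £882.1175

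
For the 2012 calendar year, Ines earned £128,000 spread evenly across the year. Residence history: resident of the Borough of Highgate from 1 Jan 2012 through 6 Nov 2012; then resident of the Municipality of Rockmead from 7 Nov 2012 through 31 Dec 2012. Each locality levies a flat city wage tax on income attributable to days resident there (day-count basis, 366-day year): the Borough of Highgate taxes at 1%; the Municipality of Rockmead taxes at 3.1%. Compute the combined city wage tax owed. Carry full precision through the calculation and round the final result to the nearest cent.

The Borough of Highgate, 1 Jan – 6 Nov 2012: 311 days → £128,000 × 1% × 311/366 = £1,087.6503
The Municipality of Rockmead, 7 Nov – 31 Dec 2012: 55 days → £128,000 × 3.1% × 55/366 = £596.2842
Total = £1,683.9344

£1,683.93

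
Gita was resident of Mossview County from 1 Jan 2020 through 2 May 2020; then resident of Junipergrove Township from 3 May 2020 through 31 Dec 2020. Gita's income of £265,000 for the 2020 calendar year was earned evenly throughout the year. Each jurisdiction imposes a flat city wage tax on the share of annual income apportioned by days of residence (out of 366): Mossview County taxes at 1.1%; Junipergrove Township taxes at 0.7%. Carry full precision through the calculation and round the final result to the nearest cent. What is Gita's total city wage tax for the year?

Mossview County, 1 Jan – 2 May 2020: 123 days → £265,000 × 1.1% × 123/366 = £979.6311
Junipergrove Township, 3 May – 31 Dec 2020: 243 days → £265,000 × 0.7% × 243/366 = £1,231.5984
Total = £2,211.2295

£2,211.23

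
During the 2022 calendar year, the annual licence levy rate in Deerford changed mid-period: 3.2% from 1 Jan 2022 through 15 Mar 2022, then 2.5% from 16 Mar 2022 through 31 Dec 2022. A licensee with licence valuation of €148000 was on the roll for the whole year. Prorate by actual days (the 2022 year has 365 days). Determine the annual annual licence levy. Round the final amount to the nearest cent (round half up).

€3910.04

1 Jan – 15 Mar 2022: 74 days at 3.2% → €148000 × 3.2% × 74/365 = €960.1753
16 Mar – 31 Dec 2022: 291 days at 2.5% → €148000 × 2.5% × 291/365 = €2949.8630
Total = €3910.0384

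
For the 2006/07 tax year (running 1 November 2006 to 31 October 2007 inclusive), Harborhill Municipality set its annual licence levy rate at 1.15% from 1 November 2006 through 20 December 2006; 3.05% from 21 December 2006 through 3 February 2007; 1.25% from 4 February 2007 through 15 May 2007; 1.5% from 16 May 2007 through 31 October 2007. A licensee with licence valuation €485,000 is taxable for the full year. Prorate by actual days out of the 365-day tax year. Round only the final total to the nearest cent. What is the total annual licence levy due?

€7,633.77

1 November – 20 December 2006: 50 days at 1.15% → €485,000 × 1.15% × 50/365 = €764.0411
21 December 2006 – 3 February 2007: 45 days at 3.05% → €485,000 × 3.05% × 45/365 = €1,823.7329
4 February – 15 May 2007: 101 days at 1.25% → €485,000 × 1.25% × 101/365 = €1,677.5685
16 May – 31 October 2007: 169 days at 1.5% → €485,000 × 1.5% × 169/365 = €3,368.4247
Total = €7,633.7671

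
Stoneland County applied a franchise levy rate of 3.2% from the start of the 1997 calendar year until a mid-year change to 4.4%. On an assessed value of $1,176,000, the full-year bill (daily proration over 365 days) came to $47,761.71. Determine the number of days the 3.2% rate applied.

103 days

Let d = days at the first rate; then 365 − d days at the second rate.
$1,176,000 × [3.2%·d + 4.4%·(365−d)] / 365 = $47,761.71
Solving gives d = 103, so the new rate took effect on 14 April 1997.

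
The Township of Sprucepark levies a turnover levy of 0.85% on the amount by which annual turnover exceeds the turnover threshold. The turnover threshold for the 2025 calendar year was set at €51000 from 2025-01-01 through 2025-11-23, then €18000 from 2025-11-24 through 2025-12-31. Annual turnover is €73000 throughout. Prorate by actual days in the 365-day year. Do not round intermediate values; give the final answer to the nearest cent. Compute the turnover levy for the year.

€216.20

2025-01-01 to 2025-11-23: 327 days, exemption €51000 → (€73000 − €51000) × 0.85% × 327/365 = €167.5315
2025-11-24 to 2025-12-31: 38 days, exemption €18000 → (€73000 − €18000) × 0.85% × 38/365 = €48.6712
Total = €216.2027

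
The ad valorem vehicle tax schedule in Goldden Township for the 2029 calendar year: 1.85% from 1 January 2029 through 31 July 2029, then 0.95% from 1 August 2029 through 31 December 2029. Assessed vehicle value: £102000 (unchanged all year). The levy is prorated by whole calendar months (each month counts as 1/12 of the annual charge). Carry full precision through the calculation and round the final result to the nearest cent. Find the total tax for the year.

£1504.50

1 January – 31 July 2029: 7 months at 1.85% → £102000 × 1.85% × 7/12 = £1100.7500
1 August – 31 December 2029: 5 months at 0.95% → £102000 × 0.95% × 5/12 = £403.7500
Total = £1504.5000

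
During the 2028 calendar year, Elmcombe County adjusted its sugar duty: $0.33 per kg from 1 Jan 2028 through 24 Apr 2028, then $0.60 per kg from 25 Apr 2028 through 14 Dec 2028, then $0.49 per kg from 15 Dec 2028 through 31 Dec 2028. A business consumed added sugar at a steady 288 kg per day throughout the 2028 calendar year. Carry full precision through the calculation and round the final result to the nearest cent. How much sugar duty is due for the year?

1 Jan – 24 Apr 2028: 115 days × 288 kg/day = 33,120 kg at $0.33/kg → $10,929.60
25 Apr – 14 Dec 2028: 234 days × 288 kg/day = 67,392 kg at $0.60/kg → $40,435.20
15 Dec – 31 Dec 2028: 17 days × 288 kg/day = 4,896 kg at $0.49/kg → $2,399.04

$53,763.84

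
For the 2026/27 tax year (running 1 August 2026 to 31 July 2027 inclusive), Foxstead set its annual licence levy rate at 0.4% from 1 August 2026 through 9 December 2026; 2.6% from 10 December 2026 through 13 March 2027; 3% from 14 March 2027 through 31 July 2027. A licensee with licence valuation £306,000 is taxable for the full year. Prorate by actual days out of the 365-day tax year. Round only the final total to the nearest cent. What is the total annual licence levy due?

1 August – 9 December 2026: 131 days at 0.4% → £306,000 × 0.4% × 131/365 = £439.2986
10 December 2026 – 13 March 2027: 94 days at 2.6% → £306,000 × 2.6% × 94/365 = £2,048.9425
14 March – 31 July 2027: 140 days at 3% → £306,000 × 3% × 140/365 = £3,521.0959
Total = £6,009.3370

£6,009.34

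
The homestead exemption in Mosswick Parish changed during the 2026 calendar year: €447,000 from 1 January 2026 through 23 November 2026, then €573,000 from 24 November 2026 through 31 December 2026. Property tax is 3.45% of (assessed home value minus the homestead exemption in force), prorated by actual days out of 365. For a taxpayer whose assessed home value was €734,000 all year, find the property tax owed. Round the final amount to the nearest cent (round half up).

€9,448.94

1 January – 23 November 2026: 327 days, exemption €447,000 → (€734,000 − €447,000) × 3.45% × 327/365 = €8,870.6589
24 November – 31 December 2026: 38 days, exemption €573,000 → (€734,000 − €573,000) × 3.45% × 38/365 = €578.2767
Total = €9,448.9356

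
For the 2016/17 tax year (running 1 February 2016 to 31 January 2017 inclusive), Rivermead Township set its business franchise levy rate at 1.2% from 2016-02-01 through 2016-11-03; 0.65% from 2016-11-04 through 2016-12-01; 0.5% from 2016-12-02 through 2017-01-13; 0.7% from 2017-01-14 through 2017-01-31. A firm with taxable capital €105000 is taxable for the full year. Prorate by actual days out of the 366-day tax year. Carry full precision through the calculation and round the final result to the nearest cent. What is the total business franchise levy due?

2016-02-01 to 2016-11-03: 277 days at 1.2% → €105000 × 1.2% × 277/366 = €953.6066
2016-11-04 to 2016-12-01: 28 days at 0.65% → €105000 × 0.65% × 28/366 = €52.2131
2016-12-02 to 2017-01-13: 43 days at 0.5% → €105000 × 0.5% × 43/366 = €61.6803
2017-01-14 to 2017-01-31: 18 days at 0.7% → €105000 × 0.7% × 18/366 = €36.1475
Total = €1103.6475

€1103.65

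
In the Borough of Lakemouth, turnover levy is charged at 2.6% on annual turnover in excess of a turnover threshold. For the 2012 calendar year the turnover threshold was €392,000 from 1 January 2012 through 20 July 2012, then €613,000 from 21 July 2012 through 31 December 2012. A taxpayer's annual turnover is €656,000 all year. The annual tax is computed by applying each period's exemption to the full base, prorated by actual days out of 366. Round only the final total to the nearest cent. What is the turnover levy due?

1 January – 20 July 2012: 202 days, exemption €392,000 → (€656,000 − €392,000) × 2.6% × 202/366 = €3,788.3279
21 July – 31 December 2012: 164 days, exemption €613,000 → (€656,000 − €613,000) × 2.6% × 164/366 = €500.9617
Total = €4,289.2896

€4,289.29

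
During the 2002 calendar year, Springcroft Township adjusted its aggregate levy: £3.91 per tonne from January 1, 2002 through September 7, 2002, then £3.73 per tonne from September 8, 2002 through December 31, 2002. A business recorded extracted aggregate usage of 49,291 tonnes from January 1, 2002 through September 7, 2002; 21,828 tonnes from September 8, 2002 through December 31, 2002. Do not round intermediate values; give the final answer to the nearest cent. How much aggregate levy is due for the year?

£274,146.25

January 1 – September 7, 2002: 49,291 tonnes at £3.91/tonne → £192,727.81
September 8 – December 31, 2002: 21,828 tonnes at £3.73/tonne → £81,418.44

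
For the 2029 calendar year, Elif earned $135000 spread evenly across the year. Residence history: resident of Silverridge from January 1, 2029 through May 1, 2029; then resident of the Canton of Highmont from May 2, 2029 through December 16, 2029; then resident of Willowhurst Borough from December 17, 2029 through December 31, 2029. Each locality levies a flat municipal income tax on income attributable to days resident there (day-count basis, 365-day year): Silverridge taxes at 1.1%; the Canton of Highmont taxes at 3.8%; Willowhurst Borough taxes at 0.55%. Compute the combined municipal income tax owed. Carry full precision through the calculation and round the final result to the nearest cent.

Silverridge, January 1 – May 1, 2029: 121 days → $135000 × 1.1% × 121/365 = $492.2877
The Canton of Highmont, May 2 – December 16, 2029: 229 days → $135000 × 3.8% × 229/365 = $3218.5479
Willowhurst Borough, December 17 – December 31, 2029: 15 days → $135000 × 0.55% × 15/365 = $30.5137
Total = $3741.3493

$3741.35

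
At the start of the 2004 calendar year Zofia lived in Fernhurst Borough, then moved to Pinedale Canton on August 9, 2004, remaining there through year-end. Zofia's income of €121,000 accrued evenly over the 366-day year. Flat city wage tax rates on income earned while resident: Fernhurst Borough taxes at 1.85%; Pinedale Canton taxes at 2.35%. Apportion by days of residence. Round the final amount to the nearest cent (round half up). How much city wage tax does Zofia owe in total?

€2,478.19

Fernhurst Borough, January 1 – August 8, 2004: 221 days → €121,000 × 1.85% × 221/366 = €1,351.6626
Pinedale Canton, August 9 – December 31, 2004: 145 days → €121,000 × 2.35% × 145/366 = €1,126.5232
Total = €2,478.1858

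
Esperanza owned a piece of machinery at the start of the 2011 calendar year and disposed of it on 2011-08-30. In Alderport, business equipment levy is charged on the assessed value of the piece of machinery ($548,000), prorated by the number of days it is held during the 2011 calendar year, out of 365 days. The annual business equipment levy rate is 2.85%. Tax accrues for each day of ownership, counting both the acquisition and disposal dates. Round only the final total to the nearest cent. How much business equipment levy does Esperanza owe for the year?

$10,354.95

Days held (2011-01-01 to 2011-08-30): 242 out of 365
Tax = $548,000 × 2.85% × 242/365 = $10,354.9479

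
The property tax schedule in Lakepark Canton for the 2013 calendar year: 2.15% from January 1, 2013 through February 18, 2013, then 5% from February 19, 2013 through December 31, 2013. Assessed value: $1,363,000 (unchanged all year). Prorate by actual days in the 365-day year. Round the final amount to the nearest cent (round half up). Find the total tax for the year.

$62,935.12

January 1 – February 18, 2013: 49 days at 2.15% → $1,363,000 × 2.15% × 49/365 = $3,934.0288
February 19 – December 31, 2013: 316 days at 5% → $1,363,000 × 5% × 316/365 = $59,001.0959
Total = $62,935.1247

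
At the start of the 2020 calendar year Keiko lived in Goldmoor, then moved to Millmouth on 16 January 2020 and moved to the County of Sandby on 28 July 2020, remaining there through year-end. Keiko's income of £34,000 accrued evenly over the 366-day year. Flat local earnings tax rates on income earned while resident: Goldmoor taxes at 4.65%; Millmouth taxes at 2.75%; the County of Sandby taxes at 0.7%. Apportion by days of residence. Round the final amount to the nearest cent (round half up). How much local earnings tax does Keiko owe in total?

Goldmoor, 1 January – 15 January 2020: 15 days → £34,000 × 4.65% × 15/366 = £64.7951
Millmouth, 16 January – 27 July 2020: 194 days → £34,000 × 2.75% × 194/366 = £495.6011
The County of Sandby, 28 July – 31 December 2020: 157 days → £34,000 × 0.7% × 157/366 = £102.0929
Total = £662.4891

£662.49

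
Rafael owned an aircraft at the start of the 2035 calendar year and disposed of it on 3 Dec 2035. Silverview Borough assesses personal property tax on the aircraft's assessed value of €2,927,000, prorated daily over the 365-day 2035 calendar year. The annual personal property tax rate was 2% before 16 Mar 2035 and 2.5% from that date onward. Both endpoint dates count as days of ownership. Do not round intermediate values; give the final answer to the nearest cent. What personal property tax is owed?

1 Jan – 15 Mar 2035: 74 days at 2% → €2,927,000 × 2% × 74/365 = €11,868.3836
16 Mar – 3 Dec 2035: 263 days at 2.5% → €2,927,000 × 2.5% × 263/365 = €52,726.0959
Total = €64,594.4795

€64,594.48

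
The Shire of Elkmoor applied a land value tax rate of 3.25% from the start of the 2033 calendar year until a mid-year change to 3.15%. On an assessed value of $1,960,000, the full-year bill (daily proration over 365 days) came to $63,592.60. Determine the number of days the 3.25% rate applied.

Let d = days at the first rate; then 365 − d days at the second rate.
$1,960,000 × [3.25%·d + 3.15%·(365−d)] / 365 = $63,592.60
Solving gives d = 345, so the new rate took effect on December 12, 2033.

345 days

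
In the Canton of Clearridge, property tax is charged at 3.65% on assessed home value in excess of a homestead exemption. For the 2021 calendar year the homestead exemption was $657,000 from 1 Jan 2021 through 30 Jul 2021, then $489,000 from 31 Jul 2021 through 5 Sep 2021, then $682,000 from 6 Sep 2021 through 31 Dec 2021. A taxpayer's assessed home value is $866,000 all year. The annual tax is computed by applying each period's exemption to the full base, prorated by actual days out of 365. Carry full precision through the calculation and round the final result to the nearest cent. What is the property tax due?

$7,957.60

1 Jan – 30 Jul 2021: 211 days, exemption $657,000 → ($866,000 − $657,000) × 3.65% × 211/365 = $4,409.9000
31 Jul – 5 Sep 2021: 37 days, exemption $489,000 → ($866,000 − $489,000) × 3.65% × 37/365 = $1,394.9000
6 Sep – 31 Dec 2021: 117 days, exemption $682,000 → ($866,000 − $682,000) × 3.65% × 117/365 = $2,152.8000
Total = $7,957.6000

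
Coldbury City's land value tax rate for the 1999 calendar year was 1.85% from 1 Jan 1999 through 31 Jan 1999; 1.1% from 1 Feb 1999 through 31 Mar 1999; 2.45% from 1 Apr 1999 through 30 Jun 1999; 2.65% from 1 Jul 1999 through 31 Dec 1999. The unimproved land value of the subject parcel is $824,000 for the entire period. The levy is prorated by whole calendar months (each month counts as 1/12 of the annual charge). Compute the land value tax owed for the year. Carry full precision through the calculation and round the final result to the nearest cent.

$18,746.00

1 Jan – 31 Jan 1999: 1 month at 1.85% → $824,000 × 1.85% × 1/12 = $1,270.3333
1 Feb – 31 Mar 1999: 2 months at 1.1% → $824,000 × 1.1% × 2/12 = $1,510.6667
1 Apr – 30 Jun 1999: 3 months at 2.45% → $824,000 × 2.45% × 3/12 = $5,047.0000
1 Jul – 31 Dec 1999: 6 months at 2.65% → $824,000 × 2.65% × 6/12 = $10,918.0000
Total = $18,746.0000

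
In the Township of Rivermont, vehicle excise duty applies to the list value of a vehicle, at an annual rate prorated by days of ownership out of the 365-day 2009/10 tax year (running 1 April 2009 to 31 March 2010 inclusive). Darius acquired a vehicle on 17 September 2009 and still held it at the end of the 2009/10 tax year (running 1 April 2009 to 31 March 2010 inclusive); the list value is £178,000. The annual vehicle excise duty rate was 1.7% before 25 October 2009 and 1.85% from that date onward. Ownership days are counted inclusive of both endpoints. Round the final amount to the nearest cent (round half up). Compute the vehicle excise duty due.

£1,740.50

17 September – 24 October 2009: 38 days at 1.7% → £178,000 × 1.7% × 38/365 = £315.0356
25 October 2009 – 31 March 2010: 158 days at 1.85% → £178,000 × 1.85% × 158/365 = £1,425.4630
Total = £1,740.4986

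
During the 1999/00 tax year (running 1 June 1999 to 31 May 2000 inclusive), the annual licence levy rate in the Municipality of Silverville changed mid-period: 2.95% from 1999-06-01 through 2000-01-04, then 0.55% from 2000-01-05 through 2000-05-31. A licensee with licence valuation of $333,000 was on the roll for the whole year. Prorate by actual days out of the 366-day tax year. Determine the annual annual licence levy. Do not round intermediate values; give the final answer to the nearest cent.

1999-06-01 to 2000-01-04: 218 days at 2.95% → $333,000 × 2.95% × 218/366 = $5,851.1557
2000-01-05 to 2000-05-31: 148 days at 0.55% → $333,000 × 0.55% × 148/366 = $740.6066
Total = $6,591.7623

$6,591.76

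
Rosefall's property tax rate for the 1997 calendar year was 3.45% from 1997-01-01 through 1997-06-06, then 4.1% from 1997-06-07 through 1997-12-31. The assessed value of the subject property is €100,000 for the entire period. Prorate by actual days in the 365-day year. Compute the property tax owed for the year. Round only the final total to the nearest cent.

1997-01-01 to 1997-06-06: 157 days at 3.45% → €100,000 × 3.45% × 157/365 = €1,483.9726
1997-06-07 to 1997-12-31: 208 days at 4.1% → €100,000 × 4.1% × 208/365 = €2,336.4384
Total = €3,820.4110

€3,820.41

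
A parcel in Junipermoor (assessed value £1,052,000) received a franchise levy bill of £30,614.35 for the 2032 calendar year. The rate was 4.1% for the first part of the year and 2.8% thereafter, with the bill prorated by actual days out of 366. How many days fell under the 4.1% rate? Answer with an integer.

31 days

Let d = days at the first rate; then 366 − d days at the second rate.
£1,052,000 × [4.1%·d + 2.8%·(366−d)] / 366 = £30,614.35
Solving gives d = 31, so the new rate took effect on 1 February 2032.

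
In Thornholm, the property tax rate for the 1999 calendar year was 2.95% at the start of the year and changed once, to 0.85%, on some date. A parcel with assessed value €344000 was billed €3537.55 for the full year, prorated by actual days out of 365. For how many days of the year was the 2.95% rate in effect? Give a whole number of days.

31 days

Let d = days at the first rate; then 365 − d days at the second rate.
€344000 × [2.95%·d + 0.85%·(365−d)] / 365 = €3537.55
Solving gives d = 31, so the new rate took effect on 1 Feb 1999.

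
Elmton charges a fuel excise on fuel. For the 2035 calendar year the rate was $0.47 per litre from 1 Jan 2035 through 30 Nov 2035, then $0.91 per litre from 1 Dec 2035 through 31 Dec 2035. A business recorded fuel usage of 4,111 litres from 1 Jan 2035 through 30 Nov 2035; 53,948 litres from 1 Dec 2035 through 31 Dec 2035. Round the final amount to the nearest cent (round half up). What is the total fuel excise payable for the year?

$51,024.85

1 Jan – 30 Nov 2035: 4,111 litres at $0.47/litre → $1,932.17
1 Dec – 31 Dec 2035: 53,948 litres at $0.91/litre → $49,092.68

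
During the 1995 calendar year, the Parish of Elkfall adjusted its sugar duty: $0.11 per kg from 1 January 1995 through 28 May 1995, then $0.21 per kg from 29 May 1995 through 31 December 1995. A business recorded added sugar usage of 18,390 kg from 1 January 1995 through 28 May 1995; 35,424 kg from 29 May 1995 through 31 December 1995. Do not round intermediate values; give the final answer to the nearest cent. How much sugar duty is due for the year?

1 January – 28 May 1995: 18,390 kg at $0.11/kg → $2,022.90
29 May – 31 December 1995: 35,424 kg at $0.21/kg → $7,439.04

$9,461.94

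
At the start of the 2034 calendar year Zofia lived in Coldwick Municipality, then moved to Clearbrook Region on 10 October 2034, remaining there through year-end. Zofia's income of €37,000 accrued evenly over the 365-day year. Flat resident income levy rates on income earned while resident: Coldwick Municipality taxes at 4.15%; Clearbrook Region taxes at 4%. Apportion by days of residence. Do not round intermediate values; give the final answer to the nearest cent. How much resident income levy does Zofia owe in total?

Coldwick Municipality, 1 January – 9 October 2034: 282 days → €37,000 × 4.15% × 282/365 = €1,186.3315
Clearbrook Region, 10 October – 31 December 2034: 83 days → €37,000 × 4% × 83/365 = €336.5479
Total = €1,522.8795

€1,522.88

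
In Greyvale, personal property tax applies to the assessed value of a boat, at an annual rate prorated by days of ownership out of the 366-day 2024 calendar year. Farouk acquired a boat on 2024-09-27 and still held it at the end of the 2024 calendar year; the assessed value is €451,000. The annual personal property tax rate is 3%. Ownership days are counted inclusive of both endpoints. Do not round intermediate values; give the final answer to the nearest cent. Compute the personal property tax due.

Days held (2024-09-27 to 2024-12-31): 96 out of 366
Tax = €451,000 × 3% × 96/366 = €3,548.8525

€3,548.85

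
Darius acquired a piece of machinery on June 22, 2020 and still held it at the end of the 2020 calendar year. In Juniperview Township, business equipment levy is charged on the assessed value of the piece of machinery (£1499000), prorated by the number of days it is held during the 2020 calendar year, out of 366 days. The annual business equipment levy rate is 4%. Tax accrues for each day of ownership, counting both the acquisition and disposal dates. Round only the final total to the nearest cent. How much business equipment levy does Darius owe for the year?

Days held (June 22 – December 31, 2020): 193 out of 366
Tax = £1499000 × 4% × 193/366 = £31618.2514

£31618.25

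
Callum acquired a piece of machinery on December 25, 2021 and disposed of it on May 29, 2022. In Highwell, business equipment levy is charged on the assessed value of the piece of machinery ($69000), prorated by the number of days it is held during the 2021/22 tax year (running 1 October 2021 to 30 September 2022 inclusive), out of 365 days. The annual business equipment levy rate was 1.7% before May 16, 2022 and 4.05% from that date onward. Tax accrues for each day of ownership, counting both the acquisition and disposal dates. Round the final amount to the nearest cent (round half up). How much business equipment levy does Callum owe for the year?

$563.53

December 25, 2021 – May 15, 2022: 142 days at 1.7% → $69000 × 1.7% × 142/365 = $456.3452
May 16 – May 29, 2022: 14 days at 4.05% → $69000 × 4.05% × 14/365 = $107.1863
Total = $563.5315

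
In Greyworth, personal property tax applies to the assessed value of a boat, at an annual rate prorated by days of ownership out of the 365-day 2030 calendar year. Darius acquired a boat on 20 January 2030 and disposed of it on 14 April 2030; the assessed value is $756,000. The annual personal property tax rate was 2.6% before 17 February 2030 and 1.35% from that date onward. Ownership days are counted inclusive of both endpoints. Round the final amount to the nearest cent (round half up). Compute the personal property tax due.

20 January – 16 February 2030: 28 days at 2.6% → $756,000 × 2.6% × 28/365 = $1,507.8575
17 February – 14 April 2030: 57 days at 1.35% → $756,000 × 1.35% × 57/365 = $1,593.8137
Total = $3,101.6712

$3,101.67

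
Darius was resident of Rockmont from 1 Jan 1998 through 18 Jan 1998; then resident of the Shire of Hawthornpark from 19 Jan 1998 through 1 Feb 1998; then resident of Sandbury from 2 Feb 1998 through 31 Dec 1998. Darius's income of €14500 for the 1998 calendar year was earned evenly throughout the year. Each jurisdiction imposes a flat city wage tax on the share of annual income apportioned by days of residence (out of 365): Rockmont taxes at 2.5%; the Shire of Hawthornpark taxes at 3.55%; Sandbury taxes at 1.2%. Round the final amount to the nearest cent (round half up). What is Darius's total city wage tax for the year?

€196.37

Rockmont, 1 Jan – 18 Jan 1998: 18 days → €14500 × 2.5% × 18/365 = €17.8767
The Shire of Hawthornpark, 19 Jan – 1 Feb 1998: 14 days → €14500 × 3.55% × 14/365 = €19.7438
Sandbury, 2 Feb – 31 Dec 1998: 333 days → €14500 × 1.2% × 333/365 = €158.7452
Total = €196.3658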